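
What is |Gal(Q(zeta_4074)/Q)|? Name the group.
|Gal(Q(zeta_4074)/Q)| = phi(4074) = 1152; group ≅ (Z/4074Z)^* ≅ Z/2Z × Z/6Z × Z/96Z

The n-th cyclotomic polynomial Φ_4074(x) is the minimal polynomial of zeta_4074 over Q and has degree phi(4074) = 1152. So Q(zeta_4074) is a degree-1152 Galois extension with Galois group (Z/4074Z)^*. By CRT, (Z/4074Z)^* ≅ (Z/2Z)^* × (Z/3Z)^* × (Z/7Z)^* × (Z/97Z)^*. Each prime-power unit group is (Z/2Z)^* ≅ trivial group (order 1); (Z/3Z)^* ≅ Z/2Z; (Z/7Z)^* ≅ Z/6Z; (Z/97Z)^* ≅ Z/96Z. Hence Gal(Q(zeta_4074)/Q) ≅ Z/2Z × Z/6Z × Z/96Z.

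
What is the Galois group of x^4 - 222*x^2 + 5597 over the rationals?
Gal(K/Q) = V_4 (Klein four-group, Z/2Z × Z/2Z)

f factors as (x^2 - 29)(x^2 - 193), so the splitting field is K = Q(sqrt(29), sqrt(193)). The elements 29, 193, 5597 are all non-squares in Q, so sqrt(29) and sqrt(193) generate independent quadratic extensions. Thus [K:Q] = 4 and Gal(K/Q) is generated by the two order-2 automorphisms sqrt(29) ↦ -sqrt(29) and sqrt(193) ↦ -sqrt(193), giving V_4.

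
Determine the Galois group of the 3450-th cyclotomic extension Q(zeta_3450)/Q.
|Gal(Q(zeta_3450)/Q)| = phi(3450) = 880; group ≅ (Z/3450Z)^* ≅ Z/2Z × Z/20Z × Z/22Z

The n-th cyclotomic polynomial Φ_3450(x) is the minimal polynomial of zeta_3450 over Q and has degree phi(3450) = 880. So Q(zeta_3450) is a degree-880 Galois extension with Galois group (Z/3450Z)^*. By CRT, (Z/3450Z)^* ≅ (Z/2Z)^* × (Z/3Z)^* × (Z/25Z)^* × (Z/23Z)^*. Each prime-power unit group is (Z/2Z)^* ≅ trivial group (order 1); (Z/3Z)^* ≅ Z/2Z; (Z/25Z)^* ≅ Z/20Z; (Z/23Z)^* ≅ Z/22Z. Hence Gal(Q(zeta_3450)/Q) ≅ Z/2Z × Z/20Z × Z/22Z.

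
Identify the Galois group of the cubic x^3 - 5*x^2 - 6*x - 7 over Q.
Gal(K/Q) = S_3 (symmetric group of order 6)

Compute the discriminant of x^3 + (-5)*x^2 + (-6)*x + (-7): Δ = -6839. Since Δ is not a rational square, the Galois group is not contained in A_3; it must be the full S_3 (irreducibility of the cubic rules out anything smaller).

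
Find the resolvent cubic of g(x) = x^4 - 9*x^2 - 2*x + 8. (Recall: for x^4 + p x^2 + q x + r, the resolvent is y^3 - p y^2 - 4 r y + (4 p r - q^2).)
h(y) = y^3 + 9*y^2 - 32*y - 292

Identify coefficients: p = -9, q = -2, r = 8.
Plug into h(y) = y^3 - p y^2 - 4 r y + (4 p r - q^2):
  h(y) = y^3 - (-9) y^2 - 4*(8) y + (4*(-9)*(8) - (-2)^2)
       = y^3 + (9) y^2 + (-32) y + (-292).
Simplifying: h(y) = y^3 + 9*y^2 - 32*y - 292.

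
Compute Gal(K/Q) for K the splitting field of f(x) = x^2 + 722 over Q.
Gal(K/Q) = Z/2Z (cyclic of order 2)

x^2 + 722 is irreducible over Q since -722 is not a rational square. The splitting field Q(sqrt(-722)) has degree 2 over Q, and its unique nontrivial automorphism is sqrt(-722) ↦ -sqrt(-722). Hence Gal(Q(sqrt(-722))/Q) = Z/2Z.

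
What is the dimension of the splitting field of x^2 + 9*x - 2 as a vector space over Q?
[K:Q] = 2

The discriminant of x^2 + (9)*x + (-2) is b^2 - 4c = 81 - (-8) = 89. Since 89 is not a perfect square in Q, the polynomial is irreducible over Q. Its two roots generate a degree-2 extension, so [K:Q] = 2.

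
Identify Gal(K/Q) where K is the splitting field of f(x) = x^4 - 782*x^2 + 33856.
Gal(K/Q) = Z/2Z (cyclic of order 2)

f factors as (x^2 - 46)(x^2 - 736), so the splitting field is K = Q(sqrt(46), sqrt(736)). The squarefree part of 46 is 46 and the squarefree part of 736 is also 46, so sqrt(46) and sqrt(736) are both rational multiples of sqrt(46). Hence Q(sqrt(46)) = Q(sqrt(736)) = Q(sqrt(46)), and the splitting field collapses to a single degree-2 extension with Galois group Z/2Z.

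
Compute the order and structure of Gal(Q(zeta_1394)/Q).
|Gal(Q(zeta_1394)/Q)| = phi(1394) = 640; group ≅ (Z/1394Z)^* ≅ Z/16Z × Z/40Z

The n-th cyclotomic polynomial Φ_1394(x) is the minimal polynomial of zeta_1394 over Q and has degree phi(1394) = 640. So Q(zeta_1394) is a degree-640 Galois extension with Galois group (Z/1394Z)^*. By CRT, (Z/1394Z)^* ≅ (Z/2Z)^* × (Z/17Z)^* × (Z/41Z)^*. Each prime-power unit group is (Z/2Z)^* ≅ trivial group (order 1); (Z/17Z)^* ≅ Z/16Z; (Z/41Z)^* ≅ Z/40Z. Hence Gal(Q(zeta_1394)/Q) ≅ Z/16Z × Z/40Z.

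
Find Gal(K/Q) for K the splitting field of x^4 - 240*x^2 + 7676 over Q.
Gal(K/Q) = V_4 (Klein four-group, Z/2Z × Z/2Z)

f factors as (x^2 - 38)(x^2 - 202), so the splitting field is K = Q(sqrt(38), sqrt(202)). The elements 38, 202, 7676 are all non-squares in Q, so sqrt(38) and sqrt(202) generate independent quadratic extensions. Thus [K:Q] = 4 and Gal(K/Q) is generated by the two order-2 automorphisms sqrt(38) ↦ -sqrt(38) and sqrt(202) ↦ -sqrt(202), giving V_4.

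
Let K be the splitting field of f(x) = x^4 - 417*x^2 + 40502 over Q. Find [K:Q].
[K:Q] = 4

f factors as (x^2 - 154)(x^2 - 263); the splitting field is K = Q(sqrt(154), sqrt(263)). Since 154, 263, and 40502 are all non-squares in Q, the three subfields Q(sqrt(154)), Q(sqrt(263)), Q(sqrt(40502)) are distinct degree-2 extensions, so [K:Q] = 4 (Klein four Galois group).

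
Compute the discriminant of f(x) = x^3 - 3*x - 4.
Δ = -324

For a depressed cubic x^3 + p x + q the discriminant is Δ = -4 p^3 - 27 q^2 = -4*(-3)^3 - 27*(-4)^2 = 108 - 432 = -324.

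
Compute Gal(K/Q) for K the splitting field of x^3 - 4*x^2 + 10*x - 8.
Gal(K/Q) = S_3 (symmetric group of order 6)

Compute the discriminant of x^3 + (-4)*x^2 + (10)*x + (-8): Δ = -416. Since Δ is not a rational square, the Galois group is not contained in A_3; it must be the full S_3 (irreducibility of the cubic rules out anything smaller).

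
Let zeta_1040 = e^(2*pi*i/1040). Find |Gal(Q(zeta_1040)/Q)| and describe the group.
|Gal(Q(zeta_1040)/Q)| = phi(1040) = 384; group ≅ (Z/1040Z)^* ≅ Z/2Z × Z/4Z × Z/4Z × Z/12Z

The n-th cyclotomic polynomial Φ_1040(x) is the minimal polynomial of zeta_1040 over Q and has degree phi(1040) = 384. So Q(zeta_1040) is a degree-384 Galois extension with Galois group (Z/1040Z)^*. By CRT, (Z/1040Z)^* ≅ (Z/16Z)^* × (Z/5Z)^* × (Z/13Z)^*. Each prime-power unit group is (Z/16Z)^* ≅ Z/2Z × Z/4Z; (Z/5Z)^* ≅ Z/4Z; (Z/13Z)^* ≅ Z/12Z. Hence Gal(Q(zeta_1040)/Q) ≅ Z/2Z × Z/4Z × Z/4Z × Z/12Z.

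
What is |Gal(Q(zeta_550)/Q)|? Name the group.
|Gal(Q(zeta_550)/Q)| = phi(550) = 200; group ≅ (Z/550Z)^* ≅ Z/10Z × Z/20Z

The n-th cyclotomic polynomial Φ_550(x) is the minimal polynomial of zeta_550 over Q and has degree phi(550) = 200. So Q(zeta_550) is a degree-200 Galois extension with Galois group (Z/550Z)^*. By CRT, (Z/550Z)^* ≅ (Z/2Z)^* × (Z/25Z)^* × (Z/11Z)^*. Each prime-power unit group is (Z/2Z)^* ≅ trivial group (order 1); (Z/25Z)^* ≅ Z/20Z; (Z/11Z)^* ≅ Z/10Z. Hence Gal(Q(zeta_550)/Q) ≅ Z/10Z × Z/20Z.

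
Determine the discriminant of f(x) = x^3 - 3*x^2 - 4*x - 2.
Δ = -356

For x^3 + a x^2 + b x + c the discriminant is Δ = 18 a b c - 4 a^3 c + a^2 b^2 - 4 b^3 - 27 c^2.
Plug a = -3, b = -4, c = -2:
  18*(-3)*(-4)*(-2) - 4*(-3)^3*(-2) + (-3)^2*(-4)^2 - 4*(-4)^3 - 27*(-2)^2
  = -432 + (-216) + 144 + (256) + (-108)
  = -356.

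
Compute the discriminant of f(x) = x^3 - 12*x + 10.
Δ = 4212

For a depressed cubic x^3 + p x + q the discriminant is Δ = -4 p^3 - 27 q^2 = -4*(-12)^3 - 27*(10)^2 = 6912 - 2700 = 4212.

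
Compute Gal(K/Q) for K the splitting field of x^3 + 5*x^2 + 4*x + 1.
Gal(K/Q) = S_3 (symmetric group of order 6)

Compute the discriminant of x^3 + (5)*x^2 + (4)*x + (1): Δ = -23. Since Δ is not a rational square, the Galois group is not contained in A_3; it must be the full S_3 (irreducibility of the cubic rules out anything smaller).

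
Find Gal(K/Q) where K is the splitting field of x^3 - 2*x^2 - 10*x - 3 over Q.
Gal(K/Q) = S_3 (symmetric group of order 6)

Compute the discriminant of x^3 + (-2)*x^2 + (-10)*x + (-3): Δ = 2981. Since Δ is not a rational square, the Galois group is not contained in A_3; it must be the full S_3 (irreducibility of the cubic rules out anything smaller).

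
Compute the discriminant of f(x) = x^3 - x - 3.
Δ = -239

For a depressed cubic x^3 + p x + q the discriminant is Δ = -4 p^3 - 27 q^2 = -4*(-1)^3 - 27*(-3)^2 = 4 - 243 = -239.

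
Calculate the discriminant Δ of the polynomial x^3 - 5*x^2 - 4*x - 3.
Δ = -2167

For x^3 + a x^2 + b x + c the discriminant is Δ = 18 a b c - 4 a^3 c + a^2 b^2 - 4 b^3 - 27 c^2.
Plug a = -5, b = -4, c = -3:
  18*(-5)*(-4)*(-3) - 4*(-5)^3*(-3) + (-5)^2*(-4)^2 - 4*(-4)^3 - 27*(-3)^2
  = -1080 + (-1500) + 400 + (256) + (-243)
  = -2167.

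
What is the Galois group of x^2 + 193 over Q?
Gal(K/Q) = Z/2Z (cyclic of order 2)

x^2 + 193 is irreducible over Q since -193 is not a rational square. The splitting field Q(sqrt(-193)) has degree 2 over Q, and its unique nontrivial automorphism is sqrt(-193) ↦ -sqrt(-193). Hence Gal(Q(sqrt(-193))/Q) = Z/2Z.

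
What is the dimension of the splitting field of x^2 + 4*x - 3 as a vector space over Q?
[K:Q] = 2

The discriminant of x^2 + (4)*x + (-3) is b^2 - 4c = 16 - (-12) = 28. Since 28 is not a perfect square in Q, the polynomial is irreducible over Q. Its two roots generate a degree-2 extension, so [K:Q] = 2.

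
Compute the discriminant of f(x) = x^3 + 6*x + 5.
Δ = -1539

For a depressed cubic x^3 + p x + q the discriminant is Δ = -4 p^3 - 27 q^2 = -4*(6)^3 - 27*(5)^2 = -864 - 675 = -1539.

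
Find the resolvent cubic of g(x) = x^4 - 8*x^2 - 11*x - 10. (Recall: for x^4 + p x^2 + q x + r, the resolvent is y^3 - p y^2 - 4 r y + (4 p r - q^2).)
h(y) = y^3 + 8*y^2 + 40*y + 199

Identify coefficients: p = -8, q = -11, r = -10.
Plug into h(y) = y^3 - p y^2 - 4 r y + (4 p r - q^2):
  h(y) = y^3 - (-8) y^2 - 4*(-10) y + (4*(-8)*(-10) - (-11)^2)
       = y^3 + (8) y^2 + (40) y + (199).
Simplifying: h(y) = y^3 + 8*y^2 + 40*y + 199.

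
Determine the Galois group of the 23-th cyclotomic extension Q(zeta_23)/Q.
|Gal(Q(zeta_23)/Q)| = phi(23) = 22; group ≅ (Z/23Z)^* ≅ Z/22Z

The n-th cyclotomic polynomial Φ_23(x) is the minimal polynomial of zeta_23 over Q and has degree phi(23) = 22. So Q(zeta_23) is a degree-22 Galois extension with Galois group (Z/23Z)^*. (Z/23Z)^* is cyclic since 23 is an odd prime power (or 4). Hence Gal(Q(zeta_23)/Q) ≅ Z/22Z.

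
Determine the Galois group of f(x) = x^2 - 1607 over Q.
Gal(K/Q) = Z/2Z (cyclic of order 2)

x^2 - 1607 is irreducible over Q since 1607 is not a rational square. The splitting field Q(sqrt(1607)) has degree 2 over Q, and its unique nontrivial automorphism is sqrt(1607) ↦ -sqrt(1607). Hence Gal(Q(sqrt(1607))/Q) = Z/2Z.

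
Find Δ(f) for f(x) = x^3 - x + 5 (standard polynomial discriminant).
Δ = -671

For a depressed cubic x^3 + p x + q the discriminant is Δ = -4 p^3 - 27 q^2 = -4*(-1)^3 - 27*(5)^2 = 4 - 675 = -671.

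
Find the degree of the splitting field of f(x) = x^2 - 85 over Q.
[K:Q] = 2

The polynomial x^2 - 85 is irreducible over Q since 85 is not a perfect square. Its splitting field is Q(sqrt(85)), which has degree 2 over Q.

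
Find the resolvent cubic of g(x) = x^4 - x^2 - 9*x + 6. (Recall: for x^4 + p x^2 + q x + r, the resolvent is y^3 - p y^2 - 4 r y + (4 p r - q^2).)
h(y) = y^3 + y^2 - 24*y - 105

Identify coefficients: p = -1, q = -9, r = 6.
Plug into h(y) = y^3 - p y^2 - 4 r y + (4 p r - q^2):
  h(y) = y^3 - (-1) y^2 - 4*(6) y + (4*(-1)*(6) - (-9)^2)
       = y^3 + (1) y^2 + (-24) y + (-105).
Simplifying: h(y) = y^3 + y^2 - 24*y - 105.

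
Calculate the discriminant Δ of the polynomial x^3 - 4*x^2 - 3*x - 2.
Δ = -800

For x^3 + a x^2 + b x + c the discriminant is Δ = 18 a b c - 4 a^3 c + a^2 b^2 - 4 b^3 - 27 c^2.
Plug a = -4, b = -3, c = -2:
  18*(-4)*(-3)*(-2) - 4*(-4)^3*(-2) + (-4)^2*(-3)^2 - 4*(-3)^3 - 27*(-2)^2
  = -432 + (-512) + 144 + (108) + (-108)
  = -800.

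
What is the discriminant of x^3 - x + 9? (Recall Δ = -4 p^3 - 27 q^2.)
Δ = -2183

For a depressed cubic x^3 + p x + q the discriminant is Δ = -4 p^3 - 27 q^2 = -4*(-1)^3 - 27*(9)^2 = 4 - 2187 = -2183.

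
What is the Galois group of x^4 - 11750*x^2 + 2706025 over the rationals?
Gal(K/Q) = Z/2Z (cyclic of order 2)

f factors as (x^2 - 11515)(x^2 - 235), so the splitting field is K = Q(sqrt(11515), sqrt(235)). The squarefree part of 11515 is 235 and the squarefree part of 235 is also 235, so sqrt(11515) and sqrt(235) are both rational multiples of sqrt(235). Hence Q(sqrt(11515)) = Q(sqrt(235)) = Q(sqrt(235)), and the splitting field collapses to a single degree-2 extension with Galois group Z/2Z.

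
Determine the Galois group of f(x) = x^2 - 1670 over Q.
Gal(K/Q) = Z/2Z (cyclic of order 2)

x^2 - 1670 is irreducible over Q since 1670 is not a rational square. The splitting field Q(sqrt(1670)) has degree 2 over Q, and its unique nontrivial automorphism is sqrt(1670) ↦ -sqrt(1670). Hence Gal(Q(sqrt(1670))/Q) = Z/2Z.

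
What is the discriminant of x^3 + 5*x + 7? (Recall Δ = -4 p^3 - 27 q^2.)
Δ = -1823

For a depressed cubic x^3 + p x + q the discriminant is Δ = -4 p^3 - 27 q^2 = -4*(5)^3 - 27*(7)^2 = -500 - 1323 = -1823.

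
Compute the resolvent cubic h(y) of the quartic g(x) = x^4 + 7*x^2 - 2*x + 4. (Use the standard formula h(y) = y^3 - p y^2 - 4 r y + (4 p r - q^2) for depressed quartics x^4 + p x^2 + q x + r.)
h(y) = y^3 - 7*y^2 - 16*y + 108

Identify coefficients: p = 7, q = -2, r = 4.
Plug into h(y) = y^3 - p y^2 - 4 r y + (4 p r - q^2):
  h(y) = y^3 - (7) y^2 - 4*(4) y + (4*(7)*(4) - (-2)^2)
       = y^3 + (-7) y^2 + (-16) y + (108).
Simplifying: h(y) = y^3 - 7*y^2 - 16*y + 108.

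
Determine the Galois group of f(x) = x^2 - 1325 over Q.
Gal(K/Q) = Z/2Z (cyclic of order 2)

x^2 - 1325 is irreducible over Q since 1325 is not a rational square. The splitting field Q(sqrt(1325)) has degree 2 over Q, and its unique nontrivial automorphism is sqrt(1325) ↦ -sqrt(1325). Hence Gal(Q(sqrt(1325))/Q) = Z/2Z.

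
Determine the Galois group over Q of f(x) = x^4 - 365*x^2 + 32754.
Gal(K/Q) = V_4 (Klein four-group, Z/2Z × Z/2Z)

f factors as (x^2 - 206)(x^2 - 159), so the splitting field is K = Q(sqrt(206), sqrt(159)). The elements 206, 159, 32754 are all non-squares in Q, so sqrt(206) and sqrt(159) generate independent quadratic extensions. Thus [K:Q] = 4 and Gal(K/Q) is generated by the two order-2 automorphisms sqrt(206) ↦ -sqrt(206) and sqrt(159) ↦ -sqrt(159), giving V_4.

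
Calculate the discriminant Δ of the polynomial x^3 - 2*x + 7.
Δ = -1291

For a depressed cubic x^3 + p x + q the discriminant is Δ = -4 p^3 - 27 q^2 = -4*(-2)^3 - 27*(7)^2 = 32 - 1323 = -1291.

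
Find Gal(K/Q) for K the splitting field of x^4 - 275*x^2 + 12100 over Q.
Gal(K/Q) = Z/2Z (cyclic of order 2)

f factors as (x^2 - 220)(x^2 - 55), so the splitting field is K = Q(sqrt(220), sqrt(55)). The squarefree part of 220 is 55 and the squarefree part of 55 is also 55, so sqrt(220) and sqrt(55) are both rational multiples of sqrt(55). Hence Q(sqrt(220)) = Q(sqrt(55)) = Q(sqrt(55)), and the splitting field collapses to a single degree-2 extension with Galois group Z/2Z.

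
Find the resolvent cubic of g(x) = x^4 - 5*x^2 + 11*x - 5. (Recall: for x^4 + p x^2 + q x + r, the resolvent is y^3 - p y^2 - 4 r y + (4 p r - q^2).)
h(y) = y^3 + 5*y^2 + 20*y - 21

Identify coefficients: p = -5, q = 11, r = -5.
Plug into h(y) = y^3 - p y^2 - 4 r y + (4 p r - q^2):
  h(y) = y^3 - (-5) y^2 - 4*(-5) y + (4*(-5)*(-5) - (11)^2)
       = y^3 + (5) y^2 + (20) y + (-21).
Simplifying: h(y) = y^3 + 5*y^2 + 20*y - 21.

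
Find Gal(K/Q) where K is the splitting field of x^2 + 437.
Gal(K/Q) = Z/2Z (cyclic of order 2)

x^2 + 437 is irreducible over Q since -437 is not a rational square. The splitting field Q(sqrt(-437)) has degree 2 over Q, and its unique nontrivial automorphism is sqrt(-437) ↦ -sqrt(-437). Hence Gal(Q(sqrt(-437))/Q) = Z/2Z.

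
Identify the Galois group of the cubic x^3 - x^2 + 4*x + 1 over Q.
Gal(K/Q) = S_3 (symmetric group of order 6)

Compute the discriminant of x^3 + (-1)*x^2 + (4)*x + (1): Δ = -335. Since Δ is not a rational square, the Galois group is not contained in A_3; it must be the full S_3 (irreducibility of the cubic rules out anything smaller).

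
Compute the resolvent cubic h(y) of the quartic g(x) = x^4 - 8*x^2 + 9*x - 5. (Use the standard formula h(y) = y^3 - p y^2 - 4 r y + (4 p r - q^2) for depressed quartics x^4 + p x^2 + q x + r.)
h(y) = y^3 + 8*y^2 + 20*y + 79

Identify coefficients: p = -8, q = 9, r = -5.
Plug into h(y) = y^3 - p y^2 - 4 r y + (4 p r - q^2):
  h(y) = y^3 - (-8) y^2 - 4*(-5) y + (4*(-8)*(-5) - (9)^2)
       = y^3 + (8) y^2 + (20) y + (79).
Simplifying: h(y) = y^3 + 8*y^2 + 20*y + 79.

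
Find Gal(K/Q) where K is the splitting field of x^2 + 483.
Gal(K/Q) = Z/2Z (cyclic of order 2)

x^2 + 483 is irreducible over Q since -483 is not a rational square. The splitting field Q(sqrt(-483)) has degree 2 over Q, and its unique nontrivial automorphism is sqrt(-483) ↦ -sqrt(-483). Hence Gal(Q(sqrt(-483))/Q) = Z/2Z.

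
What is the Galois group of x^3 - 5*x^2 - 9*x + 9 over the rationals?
Gal(K/Q) = S_3 (symmetric group of order 6)

Compute the discriminant of x^3 + (-5)*x^2 + (-9)*x + (9): Δ = 14544. Since Δ is not a rational square, the Galois group is not contained in A_3; it must be the full S_3 (irreducibility of the cubic rules out anything smaller).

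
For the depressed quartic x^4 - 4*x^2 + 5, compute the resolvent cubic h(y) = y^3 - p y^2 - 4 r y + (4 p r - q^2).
h(y) = y^3 + 4*y^2 - 20*y - 80

Identify coefficients: p = -4, q = 0, r = 5.
Plug into h(y) = y^3 - p y^2 - 4 r y + (4 p r - q^2):
  h(y) = y^3 - (-4) y^2 - 4*(5) y + (4*(-4)*(5) - (0)^2)
       = y^3 + (4) y^2 + (-20) y + (-80).
Simplifying: h(y) = y^3 + 4*y^2 - 20*y - 80.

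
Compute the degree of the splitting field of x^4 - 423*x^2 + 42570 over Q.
[K:Q] = 4

f factors as (x^2 - 258)(x^2 - 165); the splitting field is K = Q(sqrt(258), sqrt(165)). Since 258, 165, and 42570 are all non-squares in Q, the three subfields Q(sqrt(258)), Q(sqrt(165)), Q(sqrt(42570)) are distinct degree-2 extensions, so [K:Q] = 4 (Klein four Galois group).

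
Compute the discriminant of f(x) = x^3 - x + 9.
Δ = -2183

For a depressed cubic x^3 + p x + q the discriminant is Δ = -4 p^3 - 27 q^2 = -4*(-1)^3 - 27*(9)^2 = 4 - 2187 = -2183.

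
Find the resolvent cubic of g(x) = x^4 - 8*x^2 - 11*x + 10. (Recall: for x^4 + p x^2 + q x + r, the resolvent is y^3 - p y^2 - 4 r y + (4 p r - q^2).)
h(y) = y^3 + 8*y^2 - 40*y - 441

Identify coefficients: p = -8, q = -11, r = 10.
Plug into h(y) = y^3 - p y^2 - 4 r y + (4 p r - q^2):
  h(y) = y^3 - (-8) y^2 - 4*(10) y + (4*(-8)*(10) - (-11)^2)
       = y^3 + (8) y^2 + (-40) y + (-441).
Simplifying: h(y) = y^3 + 8*y^2 - 40*y - 441.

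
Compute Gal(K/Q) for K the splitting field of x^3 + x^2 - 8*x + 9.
Gal(K/Q) = S_3 (symmetric group of order 6)

Compute the discriminant of x^3 + (1)*x^2 + (-8)*x + (9): Δ = -1407. Since Δ is not a rational square, the Galois group is not contained in A_3; it must be the full S_3 (irreducibility of the cubic rules out anything smaller).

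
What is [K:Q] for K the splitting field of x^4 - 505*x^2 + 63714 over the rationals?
[K:Q] = 4

f factors as (x^2 - 259)(x^2 - 246); the splitting field is K = Q(sqrt(259), sqrt(246)). Since 259, 246, and 63714 are all non-squares in Q, the three subfields Q(sqrt(259)), Q(sqrt(246)), Q(sqrt(63714)) are distinct degree-2 extensions, so [K:Q] = 4 (Klein four Galois group).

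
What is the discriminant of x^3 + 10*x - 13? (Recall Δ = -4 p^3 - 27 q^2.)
Δ = -8563

For a depressed cubic x^3 + p x + q the discriminant is Δ = -4 p^3 - 27 q^2 = -4*(10)^3 - 27*(-13)^2 = -4000 - 4563 = -8563.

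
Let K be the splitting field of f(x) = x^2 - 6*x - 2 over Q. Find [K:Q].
[K:Q] = 2

The discriminant of x^2 + (-6)*x + (-2) is b^2 - 4c = 36 - (-8) = 44. Since 44 is not a perfect square in Q, the polynomial is irreducible over Q. Its two roots generate a degree-2 extension, so [K:Q] = 2.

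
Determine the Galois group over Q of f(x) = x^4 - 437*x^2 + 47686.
Gal(K/Q) = V_4 (Klein four-group, Z/2Z × Z/2Z)

f factors as (x^2 - 211)(x^2 - 226), so the splitting field is K = Q(sqrt(211), sqrt(226)). The elements 211, 226, 47686 are all non-squares in Q, so sqrt(211) and sqrt(226) generate independent quadratic extensions. Thus [K:Q] = 4 and Gal(K/Q) is generated by the two order-2 automorphisms sqrt(211) ↦ -sqrt(211) and sqrt(226) ↦ -sqrt(226), giving V_4.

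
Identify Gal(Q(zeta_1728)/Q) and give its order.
|Gal(Q(zeta_1728)/Q)| = phi(1728) = 576; group ≅ (Z/1728Z)^* ≅ Z/2Z × Z/16Z × Z/18Z

The n-th cyclotomic polynomial Φ_1728(x) is the minimal polynomial of zeta_1728 over Q and has degree phi(1728) = 576. So Q(zeta_1728) is a degree-576 Galois extension with Galois group (Z/1728Z)^*. By CRT, (Z/1728Z)^* ≅ (Z/64Z)^* × (Z/27Z)^*. Each prime-power unit group is (Z/64Z)^* ≅ Z/2Z × Z/16Z; (Z/27Z)^* ≅ Z/18Z. Hence Gal(Q(zeta_1728)/Q) ≅ Z/2Z × Z/16Z × Z/18Z.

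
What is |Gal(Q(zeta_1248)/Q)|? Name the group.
|Gal(Q(zeta_1248)/Q)| = phi(1248) = 384; group ≅ (Z/1248Z)^* ≅ Z/2Z × Z/2Z × Z/8Z × Z/12Z

The n-th cyclotomic polynomial Φ_1248(x) is the minimal polynomial of zeta_1248 over Q and has degree phi(1248) = 384. So Q(zeta_1248) is a degree-384 Galois extension with Galois group (Z/1248Z)^*. By CRT, (Z/1248Z)^* ≅ (Z/32Z)^* × (Z/3Z)^* × (Z/13Z)^*. Each prime-power unit group is (Z/32Z)^* ≅ Z/2Z × Z/8Z; (Z/3Z)^* ≅ Z/2Z; (Z/13Z)^* ≅ Z/12Z. Hence Gal(Q(zeta_1248)/Q) ≅ Z/2Z × Z/2Z × Z/8Z × Z/12Z.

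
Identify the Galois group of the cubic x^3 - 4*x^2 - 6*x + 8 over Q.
Gal(K/Q) = S_3 (symmetric group of order 6)

Compute the discriminant of x^3 + (-4)*x^2 + (-6)*x + (8): Δ = 5216. Since Δ is not a rational square, the Galois group is not contained in A_3; it must be the full S_3 (irreducibility of the cubic rules out anything smaller).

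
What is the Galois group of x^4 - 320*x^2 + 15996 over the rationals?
Gal(K/Q) = V_4 (Klein four-group, Z/2Z × Z/2Z)

f factors as (x^2 - 258)(x^2 - 62), so the splitting field is K = Q(sqrt(258), sqrt(62)). The elements 258, 62, 15996 are all non-squares in Q, so sqrt(258) and sqrt(62) generate independent quadratic extensions. Thus [K:Q] = 4 and Gal(K/Q) is generated by the two order-2 automorphisms sqrt(258) ↦ -sqrt(258) and sqrt(62) ↦ -sqrt(62), giving V_4.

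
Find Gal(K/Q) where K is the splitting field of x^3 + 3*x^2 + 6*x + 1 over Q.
Gal(K/Q) = S_3 (symmetric group of order 6)

Compute the discriminant of x^3 + (3)*x^2 + (6)*x + (1): Δ = -351. Since Δ is not a rational square, the Galois group is not contained in A_3; it must be the full S_3 (irreducibility of the cubic rules out anything smaller).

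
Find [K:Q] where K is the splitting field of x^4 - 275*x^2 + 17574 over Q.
[K:Q] = 4

f factors as (x^2 - 101)(x^2 - 174); the splitting field is K = Q(sqrt(101), sqrt(174)). Since 101, 174, and 17574 are all non-squares in Q, the three subfields Q(sqrt(101)), Q(sqrt(174)), Q(sqrt(17574)) are distinct degree-2 extensions, so [K:Q] = 4 (Klein four Galois group).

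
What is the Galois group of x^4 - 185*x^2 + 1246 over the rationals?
Gal(K/Q) = V_4 (Klein four-group, Z/2Z × Z/2Z)

f factors as (x^2 - 178)(x^2 - 7), so the splitting field is K = Q(sqrt(178), sqrt(7)). The elements 178, 7, 1246 are all non-squares in Q, so sqrt(178) and sqrt(7) generate independent quadratic extensions. Thus [K:Q] = 4 and Gal(K/Q) is generated by the two order-2 automorphisms sqrt(178) ↦ -sqrt(178) and sqrt(7) ↦ -sqrt(7), giving V_4.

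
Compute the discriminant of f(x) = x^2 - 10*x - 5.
Δ = 120

For a quadratic a x^2 + b x + c the discriminant is Δ = b^2 - 4ac = (-10)^2 - 4*(1)*(-5) = 100 - (-20) = 120.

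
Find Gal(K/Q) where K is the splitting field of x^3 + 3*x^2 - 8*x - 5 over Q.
Gal(K/Q) = S_3 (symmetric group of order 6)

Compute the discriminant of x^3 + (3)*x^2 + (-8)*x + (-5): Δ = 4649. Since Δ is not a rational square, the Galois group is not contained in A_3; it must be the full S_3 (irreducibility of the cubic rules out anything smaller).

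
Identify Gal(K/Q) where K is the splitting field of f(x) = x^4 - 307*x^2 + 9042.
Gal(K/Q) = V_4 (Klein four-group, Z/2Z × Z/2Z)

f factors as (x^2 - 33)(x^2 - 274), so the splitting field is K = Q(sqrt(33), sqrt(274)). The elements 33, 274, 9042 are all non-squares in Q, so sqrt(33) and sqrt(274) generate independent quadratic extensions. Thus [K:Q] = 4 and Gal(K/Q) is generated by the two order-2 automorphisms sqrt(33) ↦ -sqrt(33) and sqrt(274) ↦ -sqrt(274), giving V_4.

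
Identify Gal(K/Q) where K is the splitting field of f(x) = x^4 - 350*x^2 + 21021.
Gal(K/Q) = V_4 (Klein four-group, Z/2Z × Z/2Z)

f factors as (x^2 - 273)(x^2 - 77), so the splitting field is K = Q(sqrt(273), sqrt(77)). The elements 273, 77, 21021 are all non-squares in Q, so sqrt(273) and sqrt(77) generate independent quadratic extensions. Thus [K:Q] = 4 and Gal(K/Q) is generated by the two order-2 automorphisms sqrt(273) ↦ -sqrt(273) and sqrt(77) ↦ -sqrt(77), giving V_4.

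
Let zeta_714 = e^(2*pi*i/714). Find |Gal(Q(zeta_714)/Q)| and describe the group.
|Gal(Q(zeta_714)/Q)| = phi(714) = 192; group ≅ (Z/714Z)^* ≅ Z/2Z × Z/6Z × Z/16Z

The n-th cyclotomic polynomial Φ_714(x) is the minimal polynomial of zeta_714 over Q and has degree phi(714) = 192. So Q(zeta_714) is a degree-192 Galois extension with Galois group (Z/714Z)^*. By CRT, (Z/714Z)^* ≅ (Z/2Z)^* × (Z/3Z)^* × (Z/7Z)^* × (Z/17Z)^*. Each prime-power unit group is (Z/2Z)^* ≅ trivial group (order 1); (Z/3Z)^* ≅ Z/2Z; (Z/7Z)^* ≅ Z/6Z; (Z/17Z)^* ≅ Z/16Z. Hence Gal(Q(zeta_714)/Q) ≅ Z/2Z × Z/6Z × Z/16Z.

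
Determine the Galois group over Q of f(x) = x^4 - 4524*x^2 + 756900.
Gal(K/Q) = Z/2Z (cyclic of order 2)

f factors as (x^2 - 4350)(x^2 - 174), so the splitting field is K = Q(sqrt(4350), sqrt(174)). The squarefree part of 4350 is 174 and the squarefree part of 174 is also 174, so sqrt(4350) and sqrt(174) are both rational multiples of sqrt(174). Hence Q(sqrt(4350)) = Q(sqrt(174)) = Q(sqrt(174)), and the splitting field collapses to a single degree-2 extension with Galois group Z/2Z.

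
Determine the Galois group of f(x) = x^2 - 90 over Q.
Gal(K/Q) = Z/2Z (cyclic of order 2)

x^2 - 90 is irreducible over Q since 90 is not a rational square. The splitting field Q(sqrt(90)) has degree 2 over Q, and its unique nontrivial automorphism is sqrt(90) ↦ -sqrt(90). Hence Gal(Q(sqrt(90))/Q) = Z/2Z.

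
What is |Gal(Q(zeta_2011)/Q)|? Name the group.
|Gal(Q(zeta_2011)/Q)| = phi(2011) = 2010; group ≅ (Z/2011Z)^* ≅ Z/2010Z

The n-th cyclotomic polynomial Φ_2011(x) is the minimal polynomial of zeta_2011 over Q and has degree phi(2011) = 2010. So Q(zeta_2011) is a degree-2010 Galois extension with Galois group (Z/2011Z)^*. (Z/2011Z)^* is cyclic since 2011 is an odd prime power (or 4). Hence Gal(Q(zeta_2011)/Q) ≅ Z/2010Z.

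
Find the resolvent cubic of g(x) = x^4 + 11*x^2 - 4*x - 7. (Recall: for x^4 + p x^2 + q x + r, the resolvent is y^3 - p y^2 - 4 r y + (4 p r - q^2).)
h(y) = y^3 - 11*y^2 + 28*y - 324

Identify coefficients: p = 11, q = -4, r = -7.
Plug into h(y) = y^3 - p y^2 - 4 r y + (4 p r - q^2):
  h(y) = y^3 - (11) y^2 - 4*(-7) y + (4*(11)*(-7) - (-4)^2)
       = y^3 + (-11) y^2 + (28) y + (-324).
Simplifying: h(y) = y^3 - 11*y^2 + 28*y - 324.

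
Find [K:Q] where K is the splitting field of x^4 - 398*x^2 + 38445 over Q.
[K:Q] = 4

f factors as (x^2 - 233)(x^2 - 165); the splitting field is K = Q(sqrt(233), sqrt(165)). Since 233, 165, and 38445 are all non-squares in Q, the three subfields Q(sqrt(233)), Q(sqrt(165)), Q(sqrt(38445)) are distinct degree-2 extensions, so [K:Q] = 4 (Klein four Galois group).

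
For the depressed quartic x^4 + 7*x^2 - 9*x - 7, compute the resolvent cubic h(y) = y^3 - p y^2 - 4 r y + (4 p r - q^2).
h(y) = y^3 - 7*y^2 + 28*y - 277

Identify coefficients: p = 7, q = -9, r = -7.
Plug into h(y) = y^3 - p y^2 - 4 r y + (4 p r - q^2):
  h(y) = y^3 - (7) y^2 - 4*(-7) y + (4*(7)*(-7) - (-9)^2)
       = y^3 + (-7) y^2 + (28) y + (-277).
Simplifying: h(y) = y^3 - 7*y^2 + 28*y - 277.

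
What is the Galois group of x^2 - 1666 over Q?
Gal(K/Q) = Z/2Z (cyclic of order 2)

x^2 - 1666 is irreducible over Q since 1666 is not a rational square. The splitting field Q(sqrt(1666)) has degree 2 over Q, and its unique nontrivial automorphism is sqrt(1666) ↦ -sqrt(1666). Hence Gal(Q(sqrt(1666))/Q) = Z/2Z.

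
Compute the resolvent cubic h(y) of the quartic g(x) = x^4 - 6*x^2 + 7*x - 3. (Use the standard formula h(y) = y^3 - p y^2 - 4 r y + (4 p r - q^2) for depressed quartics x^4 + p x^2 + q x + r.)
h(y) = y^3 + 6*y^2 + 12*y + 23

Identify coefficients: p = -6, q = 7, r = -3.
Plug into h(y) = y^3 - p y^2 - 4 r y + (4 p r - q^2):
  h(y) = y^3 - (-6) y^2 - 4*(-3) y + (4*(-6)*(-3) - (7)^2)
       = y^3 + (6) y^2 + (12) y + (23).
Simplifying: h(y) = y^3 + 6*y^2 + 12*y + 23.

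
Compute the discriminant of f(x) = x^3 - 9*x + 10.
Δ = 216

For a depressed cubic x^3 + p x + q the discriminant is Δ = -4 p^3 - 27 q^2 = -4*(-9)^3 - 27*(10)^2 = 2916 - 2700 = 216.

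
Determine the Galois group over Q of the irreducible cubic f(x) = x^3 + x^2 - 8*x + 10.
Gal(K/Q) = S_3 (symmetric group of order 6)

Compute the discriminant of x^3 + (1)*x^2 + (-8)*x + (10): Δ = -2068. Since Δ is not a rational square, the Galois group is not contained in A_3; it must be the full S_3 (irreducibility of the cubic rules out anything smaller).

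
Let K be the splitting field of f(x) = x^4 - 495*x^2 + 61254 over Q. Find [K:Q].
[K:Q] = 4

f factors as (x^2 - 249)(x^2 - 246); the splitting field is K = Q(sqrt(249), sqrt(246)). Since 249, 246, and 61254 are all non-squares in Q, the three subfields Q(sqrt(249)), Q(sqrt(246)), Q(sqrt(61254)) are distinct degree-2 extensions, so [K:Q] = 4 (Klein four Galois group).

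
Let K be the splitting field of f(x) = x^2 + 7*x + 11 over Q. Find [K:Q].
[K:Q] = 2

The discriminant of x^2 + (7)*x + (11) is b^2 - 4c = 49 - (44) = 5. Since 5 is not a perfect square in Q, the polynomial is irreducible over Q. Its two roots generate a degree-2 extension, so [K:Q] = 2.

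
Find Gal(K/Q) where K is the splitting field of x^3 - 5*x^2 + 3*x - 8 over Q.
Gal(K/Q) = S_3 (symmetric group of order 6)

Compute the discriminant of x^3 + (-5)*x^2 + (3)*x + (-8): Δ = -3451. Since Δ is not a rational square, the Galois group is not contained in A_3; it must be the full S_3 (irreducibility of the cubic rules out anything smaller).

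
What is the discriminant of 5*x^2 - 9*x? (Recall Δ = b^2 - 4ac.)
Δ = 81

For a quadratic a x^2 + b x + c the discriminant is Δ = b^2 - 4ac = (-9)^2 - 4*(5)*(0) = 81 - (0) = 81.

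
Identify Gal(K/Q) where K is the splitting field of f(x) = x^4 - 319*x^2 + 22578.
Gal(K/Q) = V_4 (Klein four-group, Z/2Z × Z/2Z)

f factors as (x^2 - 106)(x^2 - 213), so the splitting field is K = Q(sqrt(106), sqrt(213)). The elements 106, 213, 22578 are all non-squares in Q, so sqrt(106) and sqrt(213) generate independent quadratic extensions. Thus [K:Q] = 4 and Gal(K/Q) is generated by the two order-2 automorphisms sqrt(106) ↦ -sqrt(106) and sqrt(213) ↦ -sqrt(213), giving V_4.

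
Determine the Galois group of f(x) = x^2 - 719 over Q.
Gal(K/Q) = Z/2Z (cyclic of order 2)

x^2 - 719 is irreducible over Q since 719 is not a rational square. The splitting field Q(sqrt(719)) has degree 2 over Q, and its unique nontrivial automorphism is sqrt(719) ↦ -sqrt(719). Hence Gal(Q(sqrt(719))/Q) = Z/2Z.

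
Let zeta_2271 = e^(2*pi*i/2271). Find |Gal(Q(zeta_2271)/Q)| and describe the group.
|Gal(Q(zeta_2271)/Q)| = phi(2271) = 1512; group ≅ (Z/2271Z)^* ≅ Z/2Z × Z/756Z

The n-th cyclotomic polynomial Φ_2271(x) is the minimal polynomial of zeta_2271 over Q and has degree phi(2271) = 1512. So Q(zeta_2271) is a degree-1512 Galois extension with Galois group (Z/2271Z)^*. By CRT, (Z/2271Z)^* ≅ (Z/3Z)^* × (Z/757Z)^*. Each prime-power unit group is (Z/3Z)^* ≅ Z/2Z; (Z/757Z)^* ≅ Z/756Z. Hence Gal(Q(zeta_2271)/Q) ≅ Z/2Z × Z/756Z.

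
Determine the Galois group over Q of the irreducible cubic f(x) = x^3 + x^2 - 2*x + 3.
Gal(K/Q) = S_3 (symmetric group of order 6)

Compute the discriminant of x^3 + (1)*x^2 + (-2)*x + (3): Δ = -327. Since Δ is not a rational square, the Galois group is not contained in A_3; it must be the full S_3 (irreducibility of the cubic rules out anything smaller).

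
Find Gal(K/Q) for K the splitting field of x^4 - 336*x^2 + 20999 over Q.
Gal(K/Q) = V_4 (Klein four-group, Z/2Z × Z/2Z)

f factors as (x^2 - 253)(x^2 - 83), so the splitting field is K = Q(sqrt(253), sqrt(83)). The elements 253, 83, 20999 are all non-squares in Q, so sqrt(253) and sqrt(83) generate independent quadratic extensions. Thus [K:Q] = 4 and Gal(K/Q) is generated by the two order-2 automorphisms sqrt(253) ↦ -sqrt(253) and sqrt(83) ↦ -sqrt(83), giving V_4.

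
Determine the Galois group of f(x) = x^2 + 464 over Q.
Gal(K/Q) = Z/2Z (cyclic of order 2)

x^2 + 464 is irreducible over Q since -464 is not a rational square. The splitting field Q(sqrt(-464)) has degree 2 over Q, and its unique nontrivial automorphism is sqrt(-464) ↦ -sqrt(-464). Hence Gal(Q(sqrt(-464))/Q) = Z/2Z.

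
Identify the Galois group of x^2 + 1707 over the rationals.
Gal(K/Q) = Z/2Z (cyclic of order 2)

x^2 + 1707 is irreducible over Q since -1707 is not a rational square. The splitting field Q(sqrt(-1707)) has degree 2 over Q, and its unique nontrivial automorphism is sqrt(-1707) ↦ -sqrt(-1707). Hence Gal(Q(sqrt(-1707))/Q) = Z/2Z.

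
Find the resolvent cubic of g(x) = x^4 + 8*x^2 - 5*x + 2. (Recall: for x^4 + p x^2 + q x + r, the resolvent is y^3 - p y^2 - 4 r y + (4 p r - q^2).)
h(y) = y^3 - 8*y^2 - 8*y + 39

Identify coefficients: p = 8, q = -5, r = 2.
Plug into h(y) = y^3 - p y^2 - 4 r y + (4 p r - q^2):
  h(y) = y^3 - (8) y^2 - 4*(2) y + (4*(8)*(2) - (-5)^2)
       = y^3 + (-8) y^2 + (-8) y + (39).
Simplifying: h(y) = y^3 - 8*y^2 - 8*y + 39.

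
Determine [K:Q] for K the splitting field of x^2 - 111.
[K:Q] = 2

The polynomial x^2 - 111 is irreducible over Q since 111 is not a perfect square. Its splitting field is Q(sqrt(111)), which has degree 2 over Q.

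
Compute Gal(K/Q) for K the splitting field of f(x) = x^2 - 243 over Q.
Gal(K/Q) = Z/2Z (cyclic of order 2)

x^2 - 243 is irreducible over Q since 243 is not a rational square. The splitting field Q(sqrt(243)) has degree 2 over Q, and its unique nontrivial automorphism is sqrt(243) ↦ -sqrt(243). Hence Gal(Q(sqrt(243))/Q) = Z/2Z.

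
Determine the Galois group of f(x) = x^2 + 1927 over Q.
Gal(K/Q) = Z/2Z (cyclic of order 2)

x^2 + 1927 is irreducible over Q since -1927 is not a rational square. The splitting field Q(sqrt(-1927)) has degree 2 over Q, and its unique nontrivial automorphism is sqrt(-1927) ↦ -sqrt(-1927). Hence Gal(Q(sqrt(-1927))/Q) = Z/2Z.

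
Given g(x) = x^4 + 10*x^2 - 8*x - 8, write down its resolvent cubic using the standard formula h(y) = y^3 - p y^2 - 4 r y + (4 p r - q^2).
h(y) = y^3 - 10*y^2 + 32*y - 384

Identify coefficients: p = 10, q = -8, r = -8.
Plug into h(y) = y^3 - p y^2 - 4 r y + (4 p r - q^2):
  h(y) = y^3 - (10) y^2 - 4*(-8) y + (4*(10)*(-8) - (-8)^2)
       = y^3 + (-10) y^2 + (32) y + (-384).
Simplifying: h(y) = y^3 - 10*y^2 + 32*y - 384.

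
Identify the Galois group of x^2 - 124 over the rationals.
Gal(K/Q) = Z/2Z (cyclic of order 2)

x^2 - 124 is irreducible over Q since 124 is not a rational square. The splitting field Q(sqrt(124)) has degree 2 over Q, and its unique nontrivial automorphism is sqrt(124) ↦ -sqrt(124). Hence Gal(Q(sqrt(124))/Q) = Z/2Z.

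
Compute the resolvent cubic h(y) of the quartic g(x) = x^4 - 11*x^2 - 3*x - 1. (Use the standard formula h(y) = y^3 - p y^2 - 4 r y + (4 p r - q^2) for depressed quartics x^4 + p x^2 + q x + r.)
h(y) = y^3 + 11*y^2 + 4*y + 35

Identify coefficients: p = -11, q = -3, r = -1.
Plug into h(y) = y^3 - p y^2 - 4 r y + (4 p r - q^2):
  h(y) = y^3 - (-11) y^2 - 4*(-1) y + (4*(-11)*(-1) - (-3)^2)
       = y^3 + (11) y^2 + (4) y + (35).
Simplifying: h(y) = y^3 + 11*y^2 + 4*y + 35.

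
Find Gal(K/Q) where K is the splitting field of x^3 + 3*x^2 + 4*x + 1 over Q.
Gal(K/Q) = S_3 (symmetric group of order 6)

Compute the discriminant of x^3 + (3)*x^2 + (4)*x + (1): Δ = -31. Since Δ is not a rational square, the Galois group is not contained in A_3; it must be the full S_3 (irreducibility of the cubic rules out anything smaller).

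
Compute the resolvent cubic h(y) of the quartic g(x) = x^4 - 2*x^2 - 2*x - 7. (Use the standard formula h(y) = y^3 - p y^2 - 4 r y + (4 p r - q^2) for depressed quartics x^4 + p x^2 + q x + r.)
h(y) = y^3 + 2*y^2 + 28*y + 52

Identify coefficients: p = -2, q = -2, r = -7.
Plug into h(y) = y^3 - p y^2 - 4 r y + (4 p r - q^2):
  h(y) = y^3 - (-2) y^2 - 4*(-7) y + (4*(-2)*(-7) - (-2)^2)
       = y^3 + (2) y^2 + (28) y + (52).
Simplifying: h(y) = y^3 + 2*y^2 + 28*y + 52.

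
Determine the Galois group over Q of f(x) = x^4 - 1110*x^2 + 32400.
Gal(K/Q) = Z/2Z (cyclic of order 2)

f factors as (x^2 - 30)(x^2 - 1080), so the splitting field is K = Q(sqrt(30), sqrt(1080)). The squarefree part of 30 is 30 and the squarefree part of 1080 is also 30, so sqrt(30) and sqrt(1080) are both rational multiples of sqrt(30). Hence Q(sqrt(30)) = Q(sqrt(1080)) = Q(sqrt(30)), and the splitting field collapses to a single degree-2 extension with Galois group Z/2Z.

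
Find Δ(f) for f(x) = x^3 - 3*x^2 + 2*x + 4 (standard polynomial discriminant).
Δ = -428

For x^3 + a x^2 + b x + c the discriminant is Δ = 18 a b c - 4 a^3 c + a^2 b^2 - 4 b^3 - 27 c^2.
Plug a = -3, b = 2, c = 4:
  18*(-3)*(2)*(4) - 4*(-3)^3*(4) + (-3)^2*(2)^2 - 4*(2)^3 - 27*(4)^2
  = -432 + (432) + 36 + (-32) + (-432)
  = -428.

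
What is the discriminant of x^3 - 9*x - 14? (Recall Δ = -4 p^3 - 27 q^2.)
Δ = -2376

For a depressed cubic x^3 + p x + q the discriminant is Δ = -4 p^3 - 27 q^2 = -4*(-9)^3 - 27*(-14)^2 = 2916 - 5292 = -2376.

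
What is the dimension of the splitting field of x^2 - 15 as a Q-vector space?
[K:Q] = 2

The polynomial x^2 - 15 is irreducible over Q since 15 is not a perfect square. Its splitting field is Q(sqrt(15)), which has degree 2 over Q.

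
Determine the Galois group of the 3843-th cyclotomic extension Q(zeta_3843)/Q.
|Gal(Q(zeta_3843)/Q)| = phi(3843) = 2160; group ≅ (Z/3843Z)^* ≅ Z/6Z × Z/6Z × Z/60Z

The n-th cyclotomic polynomial Φ_3843(x) is the minimal polynomial of zeta_3843 over Q and has degree phi(3843) = 2160. So Q(zeta_3843) is a degree-2160 Galois extension with Galois group (Z/3843Z)^*. By CRT, (Z/3843Z)^* ≅ (Z/9Z)^* × (Z/7Z)^* × (Z/61Z)^*. Each prime-power unit group is (Z/9Z)^* ≅ Z/6Z; (Z/7Z)^* ≅ Z/6Z; (Z/61Z)^* ≅ Z/60Z. Hence Gal(Q(zeta_3843)/Q) ≅ Z/6Z × Z/6Z × Z/60Z.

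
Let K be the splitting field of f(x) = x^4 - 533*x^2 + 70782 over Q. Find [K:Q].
[K:Q] = 4

f factors as (x^2 - 251)(x^2 - 282); the splitting field is K = Q(sqrt(251), sqrt(282)). Since 251, 282, and 70782 are all non-squares in Q, the three subfields Q(sqrt(251)), Q(sqrt(282)), Q(sqrt(70782)) are distinct degree-2 extensions, so [K:Q] = 4 (Klein four Galois group).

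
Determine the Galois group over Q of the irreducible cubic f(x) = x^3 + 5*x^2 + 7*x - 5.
Gal(K/Q) = S_3 (symmetric group of order 6)

Compute the discriminant of x^3 + (5)*x^2 + (7)*x + (-5): Δ = -1472. Since Δ is not a rational square, the Galois group is not contained in A_3; it must be the full S_3 (irreducibility of the cubic rules out anything smaller).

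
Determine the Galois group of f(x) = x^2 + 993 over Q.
Gal(K/Q) = Z/2Z (cyclic of order 2)

x^2 + 993 is irreducible over Q since -993 is not a rational square. The splitting field Q(sqrt(-993)) has degree 2 over Q, and its unique nontrivial automorphism is sqrt(-993) ↦ -sqrt(-993). Hence Gal(Q(sqrt(-993))/Q) = Z/2Z.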